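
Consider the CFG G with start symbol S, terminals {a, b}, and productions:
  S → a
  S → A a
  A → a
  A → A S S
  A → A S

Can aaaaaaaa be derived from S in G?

S ⇒ Aa ⇒ ASSa ⇒ aSSa ⇒ aaSa ⇒ aaAaa ⇒ aaASSaa ⇒ aaASSSaa ⇒ aaaSSSaa ⇒ aaaaSSaa ⇒ aaaaaSaa ⇒ aaaaaaaa

yes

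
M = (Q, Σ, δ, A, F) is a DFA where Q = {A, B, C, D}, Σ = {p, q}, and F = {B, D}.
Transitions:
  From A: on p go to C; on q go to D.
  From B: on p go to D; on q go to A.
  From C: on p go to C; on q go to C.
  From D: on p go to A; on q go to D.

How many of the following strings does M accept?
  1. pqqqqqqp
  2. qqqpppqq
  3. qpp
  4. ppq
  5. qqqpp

0

pqqqqqqp: rejected
qqqpppqq: rejected
qpp: rejected
ppq: rejected
qqqpp: rejected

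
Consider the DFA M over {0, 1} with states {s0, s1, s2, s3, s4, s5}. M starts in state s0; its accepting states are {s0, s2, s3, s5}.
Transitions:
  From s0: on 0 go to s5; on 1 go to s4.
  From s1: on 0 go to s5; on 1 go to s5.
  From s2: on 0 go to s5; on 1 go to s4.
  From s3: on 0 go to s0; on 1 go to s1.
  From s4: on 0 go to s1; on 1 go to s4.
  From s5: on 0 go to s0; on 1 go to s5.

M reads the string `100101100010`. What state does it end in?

s1

s0 --1--> s4
s4 --0--> s1
s1 --0--> s5
s5 --1--> s5
s5 --0--> s0
s0 --1--> s4
s4 --1--> s4
s4 --0--> s1
s1 --0--> s5
s5 --0--> s0
s0 --1--> s4
s4 --0--> s1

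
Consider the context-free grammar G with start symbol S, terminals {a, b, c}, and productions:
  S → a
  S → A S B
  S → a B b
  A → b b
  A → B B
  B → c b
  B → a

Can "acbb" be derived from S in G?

S ⇒ aBb ⇒ acbb

yes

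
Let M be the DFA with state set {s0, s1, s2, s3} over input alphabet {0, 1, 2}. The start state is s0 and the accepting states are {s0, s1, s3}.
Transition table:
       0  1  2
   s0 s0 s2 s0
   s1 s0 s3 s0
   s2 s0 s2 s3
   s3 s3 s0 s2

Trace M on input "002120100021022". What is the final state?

s0

s0 --0--> s0
s0 --0--> s0
s0 --2--> s0
s0 --1--> s2
s2 --2--> s3
s3 --0--> s3
s3 --1--> s0
s0 --0--> s0
s0 --0--> s0
s0 --0--> s0
s0 --2--> s0
s0 --1--> s2
s2 --0--> s0
s0 --2--> s0
s0 --2--> s0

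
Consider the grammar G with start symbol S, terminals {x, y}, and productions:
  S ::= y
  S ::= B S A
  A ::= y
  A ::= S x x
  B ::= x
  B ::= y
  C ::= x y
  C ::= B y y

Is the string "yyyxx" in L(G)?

S ⇒ BSA ⇒ ySA ⇒ yyA ⇒ yySxx ⇒ yyyxx

yes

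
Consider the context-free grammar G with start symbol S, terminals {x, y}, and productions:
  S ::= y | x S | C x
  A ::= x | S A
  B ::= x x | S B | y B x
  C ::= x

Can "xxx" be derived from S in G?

S ⇒ xS ⇒ xCx ⇒ xxx

yes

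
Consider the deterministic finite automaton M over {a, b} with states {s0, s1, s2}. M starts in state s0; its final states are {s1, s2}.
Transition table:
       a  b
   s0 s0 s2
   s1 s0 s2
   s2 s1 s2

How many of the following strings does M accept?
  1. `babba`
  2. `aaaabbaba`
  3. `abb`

3

`babba`: accepted
`aaaabbaba`: accepted
`abb`: accepted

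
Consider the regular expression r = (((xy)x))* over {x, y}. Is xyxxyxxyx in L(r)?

Split into 3 pieces xyx · xyx · xyx; each matches ((xy)x).

yes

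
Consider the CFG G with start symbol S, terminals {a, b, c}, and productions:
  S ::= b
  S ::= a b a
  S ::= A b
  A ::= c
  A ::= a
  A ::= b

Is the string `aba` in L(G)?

S ⇒ aba

yes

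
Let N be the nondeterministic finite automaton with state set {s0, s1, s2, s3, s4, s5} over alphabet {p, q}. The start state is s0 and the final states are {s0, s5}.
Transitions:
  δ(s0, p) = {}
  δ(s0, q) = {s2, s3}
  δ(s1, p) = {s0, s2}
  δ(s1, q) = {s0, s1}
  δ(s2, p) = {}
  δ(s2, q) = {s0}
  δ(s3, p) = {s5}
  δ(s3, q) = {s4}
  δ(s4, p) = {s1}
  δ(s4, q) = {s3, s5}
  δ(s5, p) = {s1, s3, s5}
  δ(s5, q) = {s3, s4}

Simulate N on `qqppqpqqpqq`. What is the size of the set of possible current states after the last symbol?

Start: {s0}
read q: {s2, s3}
read q: {s0, s4}
read p: {s1}
read p: {s0, s2}
read q: {s0, s2, s3}
read p: {s5}
read q: {s3, s4}
read q: {s3, s4, s5}
read p: {s1, s3, s5}
read q: {s0, s1, s3, s4}
read q: {s0, s1, s2, s3, s4, s5}
Final reachable set {s0, s1, s2, s3, s4, s5} has 6 states.

6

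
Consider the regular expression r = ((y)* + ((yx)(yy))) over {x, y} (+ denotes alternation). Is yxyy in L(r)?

yes

The right alternative ((yx)(yy)) matches yxyy.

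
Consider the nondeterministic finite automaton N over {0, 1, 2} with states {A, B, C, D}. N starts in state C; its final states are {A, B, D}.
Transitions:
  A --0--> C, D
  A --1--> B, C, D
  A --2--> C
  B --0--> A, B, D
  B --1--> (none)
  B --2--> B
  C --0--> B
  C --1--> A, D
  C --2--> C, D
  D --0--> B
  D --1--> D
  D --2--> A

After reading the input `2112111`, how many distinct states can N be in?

Start: {C}
read 2: {C, D}
read 1: {A, D}
read 1: {B, C, D}
read 2: {A, B, C, D}
read 1: {A, B, C, D}
read 1: {A, B, C, D}
read 1: {A, B, C, D}
Final reachable set {A, B, C, D} has 4 states.

4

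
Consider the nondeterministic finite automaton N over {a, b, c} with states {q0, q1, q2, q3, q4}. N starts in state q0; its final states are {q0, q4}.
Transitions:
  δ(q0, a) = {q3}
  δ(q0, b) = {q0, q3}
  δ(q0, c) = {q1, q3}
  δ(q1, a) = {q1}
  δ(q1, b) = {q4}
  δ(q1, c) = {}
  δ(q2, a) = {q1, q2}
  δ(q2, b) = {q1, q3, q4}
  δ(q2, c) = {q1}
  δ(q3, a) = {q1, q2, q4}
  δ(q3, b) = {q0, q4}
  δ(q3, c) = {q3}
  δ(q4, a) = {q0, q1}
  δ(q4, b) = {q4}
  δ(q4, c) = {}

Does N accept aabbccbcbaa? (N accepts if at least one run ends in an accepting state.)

accepted

Start: {q0}
read a: {q3}
read a: {q1, q2, q4}
read b: {q1, q3, q4}
read b: {q0, q4}
read c: {q1, q3}
read c: {q3}
read b: {q0, q4}
read c: {q1, q3}
read b: {q0, q4}
read a: {q0, q1, q3}
read a: {q1, q2, q3, q4}
Reachable ∩ accepting = {q4} — nonempty.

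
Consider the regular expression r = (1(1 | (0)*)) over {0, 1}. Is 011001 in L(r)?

No split of 011001 into u·v has 1 matching u and (1|(0)*) matching v.

no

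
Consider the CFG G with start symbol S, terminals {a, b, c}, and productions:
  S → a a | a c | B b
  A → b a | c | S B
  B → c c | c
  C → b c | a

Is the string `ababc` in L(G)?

no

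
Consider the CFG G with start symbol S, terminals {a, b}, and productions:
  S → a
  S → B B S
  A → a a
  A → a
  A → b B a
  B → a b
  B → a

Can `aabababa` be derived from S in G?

S ⇒ BBS ⇒ aBS ⇒ aabS ⇒ aabBBS ⇒ aababBS ⇒ aabababS ⇒ aabababa

yes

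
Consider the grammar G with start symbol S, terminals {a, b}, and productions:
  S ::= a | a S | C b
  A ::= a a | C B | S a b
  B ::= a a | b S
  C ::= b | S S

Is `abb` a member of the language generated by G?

yes

S ⇒ aS ⇒ aCb ⇒ abb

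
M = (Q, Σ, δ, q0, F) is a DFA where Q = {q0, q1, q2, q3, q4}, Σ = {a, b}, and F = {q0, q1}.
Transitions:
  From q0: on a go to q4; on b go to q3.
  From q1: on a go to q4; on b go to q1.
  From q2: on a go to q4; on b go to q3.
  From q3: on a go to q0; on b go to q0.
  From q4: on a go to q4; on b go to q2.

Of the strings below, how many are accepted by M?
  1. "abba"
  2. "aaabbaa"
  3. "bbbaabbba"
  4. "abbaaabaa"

"abba": accepted
"aaabbaa": rejected
"bbbaabbba": rejected
"abbaaabaa": rejected

1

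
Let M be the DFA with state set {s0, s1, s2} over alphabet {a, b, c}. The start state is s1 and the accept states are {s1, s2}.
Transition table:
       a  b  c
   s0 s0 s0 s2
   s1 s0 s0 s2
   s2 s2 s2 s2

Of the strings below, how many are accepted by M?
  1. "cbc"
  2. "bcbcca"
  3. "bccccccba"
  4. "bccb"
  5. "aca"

5

"cbc": accepted
"bcbcca": accepted
"bccccccba": accepted
"bccb": accepted
"aca": accepted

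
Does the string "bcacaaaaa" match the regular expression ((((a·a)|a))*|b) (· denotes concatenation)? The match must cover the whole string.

Neither (((a·a)|a))* nor b matches bcacaaaaa.

no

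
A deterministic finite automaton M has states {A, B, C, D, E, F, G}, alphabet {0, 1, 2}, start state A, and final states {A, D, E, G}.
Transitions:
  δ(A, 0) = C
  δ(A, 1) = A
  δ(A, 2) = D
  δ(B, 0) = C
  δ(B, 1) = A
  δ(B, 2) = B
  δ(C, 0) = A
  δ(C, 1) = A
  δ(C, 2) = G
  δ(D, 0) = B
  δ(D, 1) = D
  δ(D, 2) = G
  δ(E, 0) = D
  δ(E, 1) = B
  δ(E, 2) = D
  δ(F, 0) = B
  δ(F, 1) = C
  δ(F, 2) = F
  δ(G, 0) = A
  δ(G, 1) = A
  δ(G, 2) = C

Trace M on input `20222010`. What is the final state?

A --2--> D
D --0--> B
B --2--> B
B --2--> B
B --2--> B
B --0--> C
C --1--> A
A --0--> C

C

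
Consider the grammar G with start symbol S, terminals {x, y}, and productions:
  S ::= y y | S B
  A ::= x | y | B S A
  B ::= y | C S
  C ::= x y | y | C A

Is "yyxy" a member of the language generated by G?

no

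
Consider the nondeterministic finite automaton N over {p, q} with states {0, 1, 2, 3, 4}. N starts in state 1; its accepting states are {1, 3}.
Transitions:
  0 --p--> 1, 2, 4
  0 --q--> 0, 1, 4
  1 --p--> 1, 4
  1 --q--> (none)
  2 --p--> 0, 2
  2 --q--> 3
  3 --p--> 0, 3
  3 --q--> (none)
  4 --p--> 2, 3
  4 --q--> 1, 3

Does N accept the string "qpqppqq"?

rejected

Start: {1}
read q: {}
The reachable set is empty and stays empty for the remaining 6 symbols.
Reachable ∩ accepting = {} — empty.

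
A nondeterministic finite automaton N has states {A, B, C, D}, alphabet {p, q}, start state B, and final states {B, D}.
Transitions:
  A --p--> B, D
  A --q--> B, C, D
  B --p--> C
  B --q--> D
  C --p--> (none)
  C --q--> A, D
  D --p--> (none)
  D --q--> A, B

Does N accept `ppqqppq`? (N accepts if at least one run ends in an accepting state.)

Start: {B}
read p: {C}
read p: {}
The reachable set is empty and stays empty for the remaining 5 symbols.
Reachable ∩ accepting = {} — empty.

rejected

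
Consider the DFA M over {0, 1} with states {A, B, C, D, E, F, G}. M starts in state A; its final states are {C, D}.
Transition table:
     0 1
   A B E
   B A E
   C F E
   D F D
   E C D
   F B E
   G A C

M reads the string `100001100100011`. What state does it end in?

D

A --1--> E
E --0--> C
C --0--> F
F --0--> B
B --0--> A
A --1--> E
E --1--> D
D --0--> F
F --0--> B
B --1--> E
E --0--> C
C --0--> F
F --0--> B
B --1--> E
E --1--> D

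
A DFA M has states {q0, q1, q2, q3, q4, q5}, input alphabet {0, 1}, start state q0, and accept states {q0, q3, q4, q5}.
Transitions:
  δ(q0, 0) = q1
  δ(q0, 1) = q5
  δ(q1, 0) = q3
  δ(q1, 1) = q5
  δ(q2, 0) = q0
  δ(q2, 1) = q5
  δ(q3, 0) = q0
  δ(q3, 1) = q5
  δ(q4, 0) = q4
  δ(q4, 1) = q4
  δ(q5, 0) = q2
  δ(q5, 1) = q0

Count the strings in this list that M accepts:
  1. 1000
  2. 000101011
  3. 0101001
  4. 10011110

1000: rejected
000101011: accepted
0101001: accepted
10011110: rejected

2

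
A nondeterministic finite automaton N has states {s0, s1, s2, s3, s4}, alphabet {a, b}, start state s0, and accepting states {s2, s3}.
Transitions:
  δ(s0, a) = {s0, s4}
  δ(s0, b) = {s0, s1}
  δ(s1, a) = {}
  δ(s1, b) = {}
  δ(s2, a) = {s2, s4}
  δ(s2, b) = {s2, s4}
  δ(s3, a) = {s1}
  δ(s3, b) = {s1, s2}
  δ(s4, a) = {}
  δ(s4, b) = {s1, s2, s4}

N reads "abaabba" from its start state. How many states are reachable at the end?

Start: {s0}
read a: {s0, s4}
read b: {s0, s1, s2, s4}
read a: {s0, s2, s4}
read a: {s0, s2, s4}
read b: {s0, s1, s2, s4}
read b: {s0, s1, s2, s4}
read a: {s0, s2, s4}
Final reachable set {s0, s2, s4} has 3 states.

3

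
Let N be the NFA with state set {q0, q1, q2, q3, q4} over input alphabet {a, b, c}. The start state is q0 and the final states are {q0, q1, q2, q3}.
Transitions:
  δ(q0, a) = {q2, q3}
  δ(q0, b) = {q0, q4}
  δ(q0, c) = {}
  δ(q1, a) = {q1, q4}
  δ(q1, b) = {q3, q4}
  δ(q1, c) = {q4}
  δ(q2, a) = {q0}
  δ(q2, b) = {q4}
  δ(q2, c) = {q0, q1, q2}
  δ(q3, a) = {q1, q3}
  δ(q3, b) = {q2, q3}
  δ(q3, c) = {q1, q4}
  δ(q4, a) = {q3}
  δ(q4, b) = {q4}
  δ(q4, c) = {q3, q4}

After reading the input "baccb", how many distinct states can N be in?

4

Start: {q0}
read b: {q0, q4}
read a: {q2, q3}
read c: {q0, q1, q2, q4}
read c: {q0, q1, q2, q3, q4}
read b: {q0, q2, q3, q4}
Final reachable set {q0, q2, q3, q4} has 4 states.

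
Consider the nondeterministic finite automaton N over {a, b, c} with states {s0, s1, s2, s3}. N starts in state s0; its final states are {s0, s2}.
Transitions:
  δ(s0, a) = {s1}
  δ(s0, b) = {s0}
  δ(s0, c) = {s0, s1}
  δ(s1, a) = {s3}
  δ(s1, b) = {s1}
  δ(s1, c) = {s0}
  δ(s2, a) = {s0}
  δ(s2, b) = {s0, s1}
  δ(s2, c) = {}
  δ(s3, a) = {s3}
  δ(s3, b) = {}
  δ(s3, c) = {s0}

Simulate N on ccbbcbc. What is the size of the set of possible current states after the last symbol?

Start: {s0}
read c: {s0, s1}
read c: {s0, s1}
read b: {s0, s1}
read b: {s0, s1}
read c: {s0, s1}
read b: {s0, s1}
read c: {s0, s1}
Final reachable set {s0, s1} has 2 states.

2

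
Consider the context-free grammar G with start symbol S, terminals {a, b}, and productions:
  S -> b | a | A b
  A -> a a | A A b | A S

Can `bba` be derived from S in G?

no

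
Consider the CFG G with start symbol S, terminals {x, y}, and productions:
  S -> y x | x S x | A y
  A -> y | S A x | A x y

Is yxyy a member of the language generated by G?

yes

S ⇒ Ay ⇒ Axyy ⇒ yxyy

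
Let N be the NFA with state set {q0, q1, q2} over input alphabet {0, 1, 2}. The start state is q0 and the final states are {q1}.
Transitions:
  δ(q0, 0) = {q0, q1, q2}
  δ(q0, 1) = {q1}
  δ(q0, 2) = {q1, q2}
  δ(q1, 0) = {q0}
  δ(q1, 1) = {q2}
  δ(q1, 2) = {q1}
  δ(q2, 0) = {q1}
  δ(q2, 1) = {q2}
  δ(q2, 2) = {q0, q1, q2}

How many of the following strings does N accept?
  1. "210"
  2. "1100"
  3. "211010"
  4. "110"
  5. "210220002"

4

"210": accepted
"1100": rejected
"211010": accepted
"110": accepted
"210220002": accepted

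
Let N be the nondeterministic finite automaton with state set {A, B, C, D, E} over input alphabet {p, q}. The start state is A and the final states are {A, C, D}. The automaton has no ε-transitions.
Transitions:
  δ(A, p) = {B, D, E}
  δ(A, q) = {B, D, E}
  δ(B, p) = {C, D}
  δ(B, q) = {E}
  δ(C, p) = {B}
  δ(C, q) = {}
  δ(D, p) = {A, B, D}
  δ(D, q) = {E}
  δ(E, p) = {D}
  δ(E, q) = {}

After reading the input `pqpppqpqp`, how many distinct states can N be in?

4

Start: {A}
read p: {B, D, E}
read q: {E}
read p: {D}
read p: {A, B, D}
read p: {A, B, C, D, E}
read q: {B, D, E}
read p: {A, B, C, D}
read q: {B, D, E}
read p: {A, B, C, D}
Final reachable set {A, B, C, D} has 4 states.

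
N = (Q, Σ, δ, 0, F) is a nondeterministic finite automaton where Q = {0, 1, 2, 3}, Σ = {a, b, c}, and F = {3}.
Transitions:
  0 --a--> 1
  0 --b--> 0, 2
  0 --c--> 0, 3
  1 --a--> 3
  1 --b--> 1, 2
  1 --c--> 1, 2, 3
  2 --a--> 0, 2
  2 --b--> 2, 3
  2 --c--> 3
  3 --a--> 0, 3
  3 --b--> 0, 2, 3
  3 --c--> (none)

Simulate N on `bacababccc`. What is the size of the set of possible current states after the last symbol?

4

Start: {0}
read b: {0, 2}
read a: {0, 1, 2}
read c: {0, 1, 2, 3}
read a: {0, 1, 2, 3}
read b: {0, 1, 2, 3}
read a: {0, 1, 2, 3}
read b: {0, 1, 2, 3}
read c: {0, 1, 2, 3}
read c: {0, 1, 2, 3}
read c: {0, 1, 2, 3}
Final reachable set {0, 1, 2, 3} has 4 states.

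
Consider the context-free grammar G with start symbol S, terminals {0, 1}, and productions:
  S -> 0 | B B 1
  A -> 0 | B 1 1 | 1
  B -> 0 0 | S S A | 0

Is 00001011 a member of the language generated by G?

yes

S ⇒ BB1 ⇒ 00B1 ⇒ 00SSA1 ⇒ 00BB1SA1 ⇒ 000B1SA1 ⇒ 00001SA1 ⇒ 000010A1 ⇒ 00001011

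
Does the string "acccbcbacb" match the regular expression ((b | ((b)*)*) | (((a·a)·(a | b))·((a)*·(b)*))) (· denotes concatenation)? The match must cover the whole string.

no

Neither (b|((b)*)*) nor (((a·a)·(a|b))·((a)*·(b)*)) matches acccbcbacb.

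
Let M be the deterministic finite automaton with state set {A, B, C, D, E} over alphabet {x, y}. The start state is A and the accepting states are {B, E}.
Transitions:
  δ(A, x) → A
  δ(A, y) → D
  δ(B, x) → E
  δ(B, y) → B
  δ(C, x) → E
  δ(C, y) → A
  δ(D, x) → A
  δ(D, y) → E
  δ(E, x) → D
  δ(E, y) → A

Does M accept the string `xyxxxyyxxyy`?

A --x--> A
A --y--> D
D --x--> A
A --x--> A
A --x--> A
A --y--> D
D --y--> E
E --x--> D
D --x--> A
A --y--> D
D --y--> E
End in state E, which is an accepting state.

accepted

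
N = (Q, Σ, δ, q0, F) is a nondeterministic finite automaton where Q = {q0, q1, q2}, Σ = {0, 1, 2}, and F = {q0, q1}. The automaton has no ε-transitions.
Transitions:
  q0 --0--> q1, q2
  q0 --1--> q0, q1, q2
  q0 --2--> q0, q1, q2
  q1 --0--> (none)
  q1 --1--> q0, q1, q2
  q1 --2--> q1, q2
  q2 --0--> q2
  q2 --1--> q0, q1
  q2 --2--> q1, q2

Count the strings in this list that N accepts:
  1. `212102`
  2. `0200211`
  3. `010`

`212102`: accepted
`0200211`: accepted
`010`: accepted

3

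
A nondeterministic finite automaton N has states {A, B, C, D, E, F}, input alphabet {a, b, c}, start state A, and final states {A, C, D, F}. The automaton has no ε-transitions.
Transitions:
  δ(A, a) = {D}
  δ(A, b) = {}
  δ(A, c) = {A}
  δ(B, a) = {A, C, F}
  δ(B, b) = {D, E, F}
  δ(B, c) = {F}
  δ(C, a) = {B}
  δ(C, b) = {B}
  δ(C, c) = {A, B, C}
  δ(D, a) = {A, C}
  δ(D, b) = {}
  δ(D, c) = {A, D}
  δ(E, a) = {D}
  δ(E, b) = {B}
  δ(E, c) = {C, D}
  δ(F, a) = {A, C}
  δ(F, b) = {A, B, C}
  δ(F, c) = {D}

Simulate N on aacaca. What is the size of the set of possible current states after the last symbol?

Start: {A}
read a: {D}
read a: {A, C}
read c: {A, B, C}
read a: {A, B, C, D, F}
read c: {A, B, C, D, F}
read a: {A, B, C, D, F}
Final reachable set {A, B, C, D, F} has 5 states.

5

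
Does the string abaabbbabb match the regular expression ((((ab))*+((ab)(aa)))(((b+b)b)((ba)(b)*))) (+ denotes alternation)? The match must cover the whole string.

yes

Split as abaa·bbbabb: (((ab))*+((ab)(aa))) matches abaa and (((b+b)b)((ba)(b)*)) matches bbbabb.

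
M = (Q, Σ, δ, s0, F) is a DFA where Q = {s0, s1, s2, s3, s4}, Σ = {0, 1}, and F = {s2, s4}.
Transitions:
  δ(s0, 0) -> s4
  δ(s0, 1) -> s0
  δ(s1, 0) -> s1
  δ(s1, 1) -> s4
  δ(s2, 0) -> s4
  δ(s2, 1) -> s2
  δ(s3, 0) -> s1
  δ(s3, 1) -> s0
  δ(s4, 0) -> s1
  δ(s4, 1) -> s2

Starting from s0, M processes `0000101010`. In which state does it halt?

s0 --0--> s4
s4 --0--> s1
s1 --0--> s1
s1 --0--> s1
s1 --1--> s4
s4 --0--> s1
s1 --1--> s4
s4 --0--> s1
s1 --1--> s4
s4 --0--> s1

s1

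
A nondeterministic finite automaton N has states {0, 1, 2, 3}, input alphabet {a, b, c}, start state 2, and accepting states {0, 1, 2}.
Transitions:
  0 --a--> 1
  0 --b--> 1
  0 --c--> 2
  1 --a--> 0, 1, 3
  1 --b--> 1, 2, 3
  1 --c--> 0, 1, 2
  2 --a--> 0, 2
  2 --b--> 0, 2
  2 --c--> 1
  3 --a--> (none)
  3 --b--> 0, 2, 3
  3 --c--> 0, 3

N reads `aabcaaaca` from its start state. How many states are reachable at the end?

Start: {2}
read a: {0, 2}
read a: {0, 1, 2}
read b: {0, 1, 2, 3}
read c: {0, 1, 2, 3}
read a: {0, 1, 2, 3}
read a: {0, 1, 2, 3}
read a: {0, 1, 2, 3}
read c: {0, 1, 2, 3}
read a: {0, 1, 2, 3}
Final reachable set {0, 1, 2, 3} has 4 states.

4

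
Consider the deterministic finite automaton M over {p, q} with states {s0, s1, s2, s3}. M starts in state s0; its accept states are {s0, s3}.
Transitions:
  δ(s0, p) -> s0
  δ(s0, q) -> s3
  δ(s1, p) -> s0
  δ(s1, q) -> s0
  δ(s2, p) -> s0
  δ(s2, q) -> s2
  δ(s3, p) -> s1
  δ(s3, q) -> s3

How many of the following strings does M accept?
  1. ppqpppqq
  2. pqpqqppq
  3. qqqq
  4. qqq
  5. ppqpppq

5

ppqpppqq: accepted
pqpqqppq: accepted
qqqq: accepted
qqq: accepted
ppqpppq: accepted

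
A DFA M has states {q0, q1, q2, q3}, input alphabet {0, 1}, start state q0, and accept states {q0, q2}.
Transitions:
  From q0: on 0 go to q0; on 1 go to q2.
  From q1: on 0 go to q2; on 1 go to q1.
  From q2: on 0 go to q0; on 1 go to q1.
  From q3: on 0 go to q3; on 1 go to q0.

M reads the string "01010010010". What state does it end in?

q0

q0 --0--> q0
q0 --1--> q2
q2 --0--> q0
q0 --1--> q2
q2 --0--> q0
q0 --0--> q0
q0 --1--> q2
q2 --0--> q0
q0 --0--> q0
q0 --1--> q2
q2 --0--> q0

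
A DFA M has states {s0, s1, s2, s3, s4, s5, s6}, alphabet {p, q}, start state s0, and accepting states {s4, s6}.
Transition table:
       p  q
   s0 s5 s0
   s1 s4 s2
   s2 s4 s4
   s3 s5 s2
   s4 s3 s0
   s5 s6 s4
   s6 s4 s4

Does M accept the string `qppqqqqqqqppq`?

s0 --q--> s0
s0 --p--> s5
s5 --p--> s6
s6 --q--> s4
s4 --q--> s0
s0 --q--> s0
s0 --q--> s0
s0 --q--> s0
s0 --q--> s0
s0 --q--> s0
s0 --p--> s5
s5 --p--> s6
s6 --q--> s4
End in state s4, which is an accepting state.

accepted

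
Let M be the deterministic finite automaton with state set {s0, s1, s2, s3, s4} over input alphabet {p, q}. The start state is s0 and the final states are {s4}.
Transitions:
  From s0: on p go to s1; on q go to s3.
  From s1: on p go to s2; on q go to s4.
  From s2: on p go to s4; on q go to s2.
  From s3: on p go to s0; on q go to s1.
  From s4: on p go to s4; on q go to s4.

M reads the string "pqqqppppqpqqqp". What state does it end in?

s4

s0 --p--> s1
s1 --q--> s4
s4 --q--> s4
s4 --q--> s4
s4 --p--> s4
s4 --p--> s4
s4 --p--> s4
s4 --p--> s4
s4 --q--> s4
s4 --p--> s4
s4 --q--> s4
s4 --q--> s4
s4 --q--> s4
s4 --p--> s4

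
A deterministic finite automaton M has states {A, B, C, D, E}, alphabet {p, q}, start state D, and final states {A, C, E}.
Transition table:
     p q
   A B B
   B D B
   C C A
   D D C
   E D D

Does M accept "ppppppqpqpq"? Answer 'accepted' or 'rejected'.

rejected

D --p--> D
D --p--> D
D --p--> D
D --p--> D
D --p--> D
D --p--> D
D --q--> C
C --p--> C
C --q--> A
A --p--> B
B --q--> B
End in state B, which is not an accepting state.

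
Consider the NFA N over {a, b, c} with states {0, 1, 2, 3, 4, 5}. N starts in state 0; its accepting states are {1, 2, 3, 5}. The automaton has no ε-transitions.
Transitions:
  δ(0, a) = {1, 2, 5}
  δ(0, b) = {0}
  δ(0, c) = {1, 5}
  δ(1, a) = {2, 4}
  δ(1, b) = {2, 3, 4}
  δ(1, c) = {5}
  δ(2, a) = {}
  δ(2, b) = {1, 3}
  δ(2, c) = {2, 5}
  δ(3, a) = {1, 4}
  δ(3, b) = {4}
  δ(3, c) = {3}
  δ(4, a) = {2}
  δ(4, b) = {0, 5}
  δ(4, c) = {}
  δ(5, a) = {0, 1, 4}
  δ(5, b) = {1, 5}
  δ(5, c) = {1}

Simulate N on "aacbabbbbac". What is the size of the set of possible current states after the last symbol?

3

Start: {0}
read a: {1, 2, 5}
read a: {0, 1, 2, 4}
read c: {1, 2, 5}
read b: {1, 2, 3, 4, 5}
read a: {0, 1, 2, 4}
read b: {0, 1, 2, 3, 4, 5}
read b: {0, 1, 2, 3, 4, 5}
read b: {0, 1, 2, 3, 4, 5}
read b: {0, 1, 2, 3, 4, 5}
read a: {0, 1, 2, 4, 5}
read c: {1, 2, 5}
Final reachable set {1, 2, 5} has 3 states.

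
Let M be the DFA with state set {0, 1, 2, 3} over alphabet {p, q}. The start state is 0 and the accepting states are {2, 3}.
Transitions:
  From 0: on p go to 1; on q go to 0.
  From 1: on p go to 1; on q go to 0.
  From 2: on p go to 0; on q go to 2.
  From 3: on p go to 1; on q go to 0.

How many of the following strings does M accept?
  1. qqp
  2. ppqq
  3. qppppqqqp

0

qqp: rejected
ppqq: rejected
qppppqqqp: rejected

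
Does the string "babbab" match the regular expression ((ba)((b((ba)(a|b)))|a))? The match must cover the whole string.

Split as ba·bbab: (ba) matches ba and ((b((ba)(a|b)))|a) matches bbab.

yes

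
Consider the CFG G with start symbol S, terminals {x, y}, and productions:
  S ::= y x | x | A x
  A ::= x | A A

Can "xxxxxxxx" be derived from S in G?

yes

S ⇒ Ax ⇒ AAx ⇒ AAAx ⇒ AAAAx ⇒ xAAAx ⇒ xxAAx ⇒ xxAAAx ⇒ xxAAAAx ⇒ xxAAAAAx ⇒ xxxAAAAx ⇒ xxxxAAAx ⇒ xxxxxAAx ⇒ xxxxxxAx ⇒ xxxxxxxx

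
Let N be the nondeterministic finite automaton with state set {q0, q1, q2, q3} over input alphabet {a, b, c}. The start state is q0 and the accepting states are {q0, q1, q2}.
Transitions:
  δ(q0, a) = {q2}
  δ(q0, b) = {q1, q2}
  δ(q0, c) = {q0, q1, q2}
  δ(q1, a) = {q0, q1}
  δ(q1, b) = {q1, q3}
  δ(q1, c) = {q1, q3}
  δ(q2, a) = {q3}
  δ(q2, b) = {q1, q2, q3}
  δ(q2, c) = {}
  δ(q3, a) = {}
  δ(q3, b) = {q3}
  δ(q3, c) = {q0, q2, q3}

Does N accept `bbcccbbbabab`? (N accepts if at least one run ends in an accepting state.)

accepted

Start: {q0}
read b: {q1, q2}
read b: {q1, q2, q3}
read c: {q0, q1, q2, q3}
read c: {q0, q1, q2, q3}
read c: {q0, q1, q2, q3}
read b: {q1, q2, q3}
read b: {q1, q2, q3}
read b: {q1, q2, q3}
read a: {q0, q1, q3}
read b: {q1, q2, q3}
read a: {q0, q1, q3}
read b: {q1, q2, q3}
Reachable ∩ accepting = {q1, q2} — nonempty.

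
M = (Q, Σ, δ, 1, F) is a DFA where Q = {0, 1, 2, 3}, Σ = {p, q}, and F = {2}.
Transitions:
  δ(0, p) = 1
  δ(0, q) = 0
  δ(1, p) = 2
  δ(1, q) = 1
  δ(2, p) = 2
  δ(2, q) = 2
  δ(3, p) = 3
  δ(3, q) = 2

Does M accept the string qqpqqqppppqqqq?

accepted

1 --q--> 1
1 --q--> 1
1 --p--> 2
2 --q--> 2
2 --q--> 2
2 --q--> 2
2 --p--> 2
2 --p--> 2
2 --p--> 2
2 --p--> 2
2 --q--> 2
2 --q--> 2
2 --q--> 2
2 --q--> 2
End in state 2, which is an accepting state.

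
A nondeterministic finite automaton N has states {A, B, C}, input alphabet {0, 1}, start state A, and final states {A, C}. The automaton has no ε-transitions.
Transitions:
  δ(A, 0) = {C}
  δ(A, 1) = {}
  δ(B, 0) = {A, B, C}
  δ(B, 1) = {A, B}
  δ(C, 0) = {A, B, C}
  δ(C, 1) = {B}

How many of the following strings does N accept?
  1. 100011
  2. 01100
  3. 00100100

2

100011: rejected
01100: accepted
00100100: accepted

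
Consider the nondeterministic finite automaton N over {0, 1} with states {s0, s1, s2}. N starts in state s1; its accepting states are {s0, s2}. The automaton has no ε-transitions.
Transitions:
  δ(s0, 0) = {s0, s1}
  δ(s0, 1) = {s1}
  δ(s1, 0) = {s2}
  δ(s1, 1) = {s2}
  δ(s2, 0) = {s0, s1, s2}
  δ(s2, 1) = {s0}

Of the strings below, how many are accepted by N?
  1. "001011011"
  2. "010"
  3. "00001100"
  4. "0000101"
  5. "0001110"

5

"001011011": accepted
"010": accepted
"00001100": accepted
"0000101": accepted
"0001110": accepted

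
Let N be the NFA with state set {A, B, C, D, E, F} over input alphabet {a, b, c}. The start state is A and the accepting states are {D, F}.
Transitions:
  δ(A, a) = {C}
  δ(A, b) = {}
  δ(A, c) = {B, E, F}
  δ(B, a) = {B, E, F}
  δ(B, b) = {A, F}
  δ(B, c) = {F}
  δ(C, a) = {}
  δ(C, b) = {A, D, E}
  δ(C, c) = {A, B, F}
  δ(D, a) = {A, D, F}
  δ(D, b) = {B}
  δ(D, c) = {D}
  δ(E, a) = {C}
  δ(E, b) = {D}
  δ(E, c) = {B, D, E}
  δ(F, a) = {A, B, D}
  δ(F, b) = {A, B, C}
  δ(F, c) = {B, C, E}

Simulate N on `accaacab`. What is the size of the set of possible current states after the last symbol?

6

Start: {A}
read a: {C}
read c: {A, B, F}
read c: {B, C, E, F}
read a: {A, B, C, D, E, F}
read a: {A, B, C, D, E, F}
read c: {A, B, C, D, E, F}
read a: {A, B, C, D, E, F}
read b: {A, B, C, D, E, F}
Final reachable set {A, B, C, D, E, F} has 6 states.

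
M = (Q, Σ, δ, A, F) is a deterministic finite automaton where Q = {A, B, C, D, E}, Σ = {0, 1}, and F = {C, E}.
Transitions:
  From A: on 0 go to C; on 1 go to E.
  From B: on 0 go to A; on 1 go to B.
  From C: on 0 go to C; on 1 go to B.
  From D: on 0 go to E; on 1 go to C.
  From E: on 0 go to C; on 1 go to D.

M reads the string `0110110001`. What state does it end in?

A --0--> C
C --1--> B
B --1--> B
B --0--> A
A --1--> E
E --1--> D
D --0--> E
E --0--> C
C --0--> C
C --1--> B

B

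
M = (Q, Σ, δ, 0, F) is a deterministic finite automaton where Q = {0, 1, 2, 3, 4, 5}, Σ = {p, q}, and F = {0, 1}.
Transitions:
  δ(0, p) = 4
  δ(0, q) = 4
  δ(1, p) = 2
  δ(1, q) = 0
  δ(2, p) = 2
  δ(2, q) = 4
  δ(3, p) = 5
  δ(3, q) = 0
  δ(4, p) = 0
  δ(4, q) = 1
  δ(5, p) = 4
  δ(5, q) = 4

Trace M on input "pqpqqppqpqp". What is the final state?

0 --p--> 4
4 --q--> 1
1 --p--> 2
2 --q--> 4
4 --q--> 1
1 --p--> 2
2 --p--> 2
2 --q--> 4
4 --p--> 0
0 --q--> 4
4 --p--> 0

0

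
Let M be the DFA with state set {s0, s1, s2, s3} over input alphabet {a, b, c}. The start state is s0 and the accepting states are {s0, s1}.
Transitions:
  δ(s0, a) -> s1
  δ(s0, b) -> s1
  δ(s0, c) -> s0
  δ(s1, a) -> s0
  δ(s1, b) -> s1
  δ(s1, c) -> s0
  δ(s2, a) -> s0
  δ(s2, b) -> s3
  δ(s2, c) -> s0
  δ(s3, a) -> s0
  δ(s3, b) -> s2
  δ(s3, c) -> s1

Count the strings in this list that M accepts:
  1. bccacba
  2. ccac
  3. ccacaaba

bccacba: accepted
ccac: accepted
ccacaaba: accepted

3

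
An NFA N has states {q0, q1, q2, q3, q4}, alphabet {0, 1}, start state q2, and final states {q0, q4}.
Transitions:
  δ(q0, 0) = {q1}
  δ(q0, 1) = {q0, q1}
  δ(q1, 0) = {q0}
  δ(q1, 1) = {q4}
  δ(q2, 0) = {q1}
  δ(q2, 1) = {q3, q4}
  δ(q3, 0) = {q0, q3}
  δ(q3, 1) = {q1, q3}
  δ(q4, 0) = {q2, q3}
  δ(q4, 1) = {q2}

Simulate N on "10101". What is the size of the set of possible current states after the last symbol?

4

Start: {q2}
read 1: {q3, q4}
read 0: {q0, q2, q3}
read 1: {q0, q1, q3, q4}
read 0: {q0, q1, q2, q3}
read 1: {q0, q1, q3, q4}
Final reachable set {q0, q1, q3, q4} has 4 states.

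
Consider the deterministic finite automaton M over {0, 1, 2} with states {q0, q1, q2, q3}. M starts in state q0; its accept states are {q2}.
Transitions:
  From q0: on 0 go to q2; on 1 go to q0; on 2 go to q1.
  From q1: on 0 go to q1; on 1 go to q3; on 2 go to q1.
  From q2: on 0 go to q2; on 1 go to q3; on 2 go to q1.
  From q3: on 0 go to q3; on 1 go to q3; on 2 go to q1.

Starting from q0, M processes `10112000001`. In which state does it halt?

q3

q0 --1--> q0
q0 --0--> q2
q2 --1--> q3
q3 --1--> q3
q3 --2--> q1
q1 --0--> q1
q1 --0--> q1
q1 --0--> q1
q1 --0--> q1
q1 --0--> q1
q1 --1--> q3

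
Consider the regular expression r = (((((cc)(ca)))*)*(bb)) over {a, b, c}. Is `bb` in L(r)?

yes

Split as ε·bb: ((((cc)(ca)))*)* matches ε and (bb) matches bb.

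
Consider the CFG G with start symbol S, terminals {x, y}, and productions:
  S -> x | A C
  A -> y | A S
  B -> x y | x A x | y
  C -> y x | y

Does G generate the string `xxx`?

no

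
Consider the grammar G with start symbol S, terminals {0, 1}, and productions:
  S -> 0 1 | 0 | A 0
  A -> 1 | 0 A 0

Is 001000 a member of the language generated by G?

yes

S ⇒ A0 ⇒ 0A00 ⇒ 00A000 ⇒ 001000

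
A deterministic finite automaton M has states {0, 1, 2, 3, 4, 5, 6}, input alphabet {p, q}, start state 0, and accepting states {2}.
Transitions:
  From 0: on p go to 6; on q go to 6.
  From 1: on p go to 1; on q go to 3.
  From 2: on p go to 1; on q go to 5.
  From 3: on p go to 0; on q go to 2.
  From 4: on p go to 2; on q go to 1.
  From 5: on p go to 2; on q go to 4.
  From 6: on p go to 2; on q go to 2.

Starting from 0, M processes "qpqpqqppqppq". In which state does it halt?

2

0 --q--> 6
6 --p--> 2
2 --q--> 5
5 --p--> 2
2 --q--> 5
5 --q--> 4
4 --p--> 2
2 --p--> 1
1 --q--> 3
3 --p--> 0
0 --p--> 6
6 --q--> 2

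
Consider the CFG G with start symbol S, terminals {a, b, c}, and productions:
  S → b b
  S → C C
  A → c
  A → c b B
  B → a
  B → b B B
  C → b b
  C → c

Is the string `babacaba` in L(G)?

no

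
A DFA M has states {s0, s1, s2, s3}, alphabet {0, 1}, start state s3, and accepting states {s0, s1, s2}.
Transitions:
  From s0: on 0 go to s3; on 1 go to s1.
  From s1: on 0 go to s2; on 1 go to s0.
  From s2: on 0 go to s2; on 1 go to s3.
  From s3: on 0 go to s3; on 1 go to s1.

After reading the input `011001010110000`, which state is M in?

s3

s3 --0--> s3
s3 --1--> s1
s1 --1--> s0
s0 --0--> s3
s3 --0--> s3
s3 --1--> s1
s1 --0--> s2
s2 --1--> s3
s3 --0--> s3
s3 --1--> s1
s1 --1--> s0
s0 --0--> s3
s3 --0--> s3
s3 --0--> s3
s3 --0--> s3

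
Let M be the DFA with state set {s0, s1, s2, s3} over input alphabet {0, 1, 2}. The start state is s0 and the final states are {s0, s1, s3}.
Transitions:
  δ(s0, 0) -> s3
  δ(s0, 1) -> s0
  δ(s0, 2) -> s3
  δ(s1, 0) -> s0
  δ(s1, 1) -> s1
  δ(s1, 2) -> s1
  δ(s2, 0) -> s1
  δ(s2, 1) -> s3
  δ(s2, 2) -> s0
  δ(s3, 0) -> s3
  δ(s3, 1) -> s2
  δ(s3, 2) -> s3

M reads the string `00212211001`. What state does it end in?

s2

s0 --0--> s3
s3 --0--> s3
s3 --2--> s3
s3 --1--> s2
s2 --2--> s0
s0 --2--> s3
s3 --1--> s2
s2 --1--> s3
s3 --0--> s3
s3 --0--> s3
s3 --1--> s2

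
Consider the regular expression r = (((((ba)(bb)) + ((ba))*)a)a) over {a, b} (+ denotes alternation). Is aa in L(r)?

Split as a·a: ((((ba)(bb))+((ba))*)a) matches a and a matches a.

yes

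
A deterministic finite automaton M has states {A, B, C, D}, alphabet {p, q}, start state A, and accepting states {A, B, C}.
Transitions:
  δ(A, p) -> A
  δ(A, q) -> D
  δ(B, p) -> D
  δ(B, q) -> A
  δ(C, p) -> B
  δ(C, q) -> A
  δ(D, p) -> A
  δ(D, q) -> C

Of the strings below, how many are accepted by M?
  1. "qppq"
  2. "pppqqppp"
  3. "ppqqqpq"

"qppq": rejected
"pppqqppp": accepted
"ppqqqpq": rejected

1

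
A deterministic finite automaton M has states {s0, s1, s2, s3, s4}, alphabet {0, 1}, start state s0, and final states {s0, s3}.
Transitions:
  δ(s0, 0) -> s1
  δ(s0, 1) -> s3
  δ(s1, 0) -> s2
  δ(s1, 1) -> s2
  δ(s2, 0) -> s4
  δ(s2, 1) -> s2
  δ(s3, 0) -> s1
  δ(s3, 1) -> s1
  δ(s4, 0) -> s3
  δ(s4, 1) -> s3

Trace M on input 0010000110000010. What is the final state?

s1

s0 --0--> s1
s1 --0--> s2
s2 --1--> s2
s2 --0--> s4
s4 --0--> s3
s3 --0--> s1
s1 --0--> s2
s2 --1--> s2
s2 --1--> s2
s2 --0--> s4
s4 --0--> s3
s3 --0--> s1
s1 --0--> s2
s2 --0--> s4
s4 --1--> s3
s3 --0--> s1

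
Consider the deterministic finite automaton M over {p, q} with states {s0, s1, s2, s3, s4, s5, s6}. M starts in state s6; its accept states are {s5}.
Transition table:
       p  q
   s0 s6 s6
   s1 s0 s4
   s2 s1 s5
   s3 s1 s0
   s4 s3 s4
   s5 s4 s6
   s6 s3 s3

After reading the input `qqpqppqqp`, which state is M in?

s6 --q--> s3
s3 --q--> s0
s0 --p--> s6
s6 --q--> s3
s3 --p--> s1
s1 --p--> s0
s0 --q--> s6
s6 --q--> s3
s3 --p--> s1

s1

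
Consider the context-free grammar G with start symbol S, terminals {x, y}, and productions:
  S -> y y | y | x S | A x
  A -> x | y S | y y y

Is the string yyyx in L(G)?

yes

S ⇒ Ax ⇒ yyyx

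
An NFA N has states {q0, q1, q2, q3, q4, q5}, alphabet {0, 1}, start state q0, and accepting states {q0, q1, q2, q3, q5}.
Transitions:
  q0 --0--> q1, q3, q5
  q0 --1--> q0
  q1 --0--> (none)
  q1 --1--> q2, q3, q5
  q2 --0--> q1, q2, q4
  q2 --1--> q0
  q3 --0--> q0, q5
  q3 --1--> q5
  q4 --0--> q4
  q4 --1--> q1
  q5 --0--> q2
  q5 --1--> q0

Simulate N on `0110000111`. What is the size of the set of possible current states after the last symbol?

2

Start: {q0}
read 0: {q1, q3, q5}
read 1: {q0, q2, q3, q5}
read 1: {q0, q5}
read 0: {q1, q2, q3, q5}
read 0: {q0, q1, q2, q4, q5}
read 0: {q1, q2, q3, q4, q5}
read 0: {q0, q1, q2, q4, q5}
read 1: {q0, q1, q2, q3, q5}
read 1: {q0, q2, q3, q5}
read 1: {q0, q5}
Final reachable set {q0, q5} has 2 states.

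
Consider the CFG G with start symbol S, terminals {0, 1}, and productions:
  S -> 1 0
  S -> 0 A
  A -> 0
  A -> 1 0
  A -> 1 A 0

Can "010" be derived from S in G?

S ⇒ 0A ⇒ 010

yes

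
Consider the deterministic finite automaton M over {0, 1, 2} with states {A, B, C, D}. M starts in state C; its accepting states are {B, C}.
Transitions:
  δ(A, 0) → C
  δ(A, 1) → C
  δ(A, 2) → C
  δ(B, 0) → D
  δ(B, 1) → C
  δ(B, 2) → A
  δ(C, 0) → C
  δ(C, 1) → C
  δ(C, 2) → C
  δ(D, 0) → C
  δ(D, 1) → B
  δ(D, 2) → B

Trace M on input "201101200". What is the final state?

C

C --2--> C
C --0--> C
C --1--> C
C --1--> C
C --0--> C
C --1--> C
C --2--> C
C --0--> C
C --0--> C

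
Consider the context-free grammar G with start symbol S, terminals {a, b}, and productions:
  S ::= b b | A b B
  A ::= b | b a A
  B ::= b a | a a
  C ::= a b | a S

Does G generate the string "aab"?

no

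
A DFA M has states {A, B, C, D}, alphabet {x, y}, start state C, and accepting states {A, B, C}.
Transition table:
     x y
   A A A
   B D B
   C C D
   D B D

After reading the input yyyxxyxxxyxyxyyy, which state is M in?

B

C --y--> D
D --y--> D
D --y--> D
D --x--> B
B --x--> D
D --y--> D
D --x--> B
B --x--> D
D --x--> B
B --y--> B
B --x--> D
D --y--> D
D --x--> B
B --y--> B
B --y--> B
B --y--> B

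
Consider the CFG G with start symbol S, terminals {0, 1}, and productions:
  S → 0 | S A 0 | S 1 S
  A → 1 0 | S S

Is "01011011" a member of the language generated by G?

no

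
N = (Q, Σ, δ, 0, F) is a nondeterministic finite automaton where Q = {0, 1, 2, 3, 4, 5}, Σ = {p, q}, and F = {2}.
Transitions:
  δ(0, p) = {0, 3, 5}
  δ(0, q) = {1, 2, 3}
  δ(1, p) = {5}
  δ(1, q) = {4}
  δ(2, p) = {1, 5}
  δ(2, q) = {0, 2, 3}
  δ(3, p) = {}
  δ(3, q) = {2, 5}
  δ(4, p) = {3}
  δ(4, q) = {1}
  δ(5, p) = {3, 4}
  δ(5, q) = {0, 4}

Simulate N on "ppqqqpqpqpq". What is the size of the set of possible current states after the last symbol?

6

Start: {0}
read p: {0, 3, 5}
read p: {0, 3, 4, 5}
read q: {0, 1, 2, 3, 4, 5}
read q: {0, 1, 2, 3, 4, 5}
read q: {0, 1, 2, 3, 4, 5}
read p: {0, 1, 3, 4, 5}
read q: {0, 1, 2, 3, 4, 5}
read p: {0, 1, 3, 4, 5}
read q: {0, 1, 2, 3, 4, 5}
read p: {0, 1, 3, 4, 5}
read q: {0, 1, 2, 3, 4, 5}
Final reachable set {0, 1, 2, 3, 4, 5} has 6 states.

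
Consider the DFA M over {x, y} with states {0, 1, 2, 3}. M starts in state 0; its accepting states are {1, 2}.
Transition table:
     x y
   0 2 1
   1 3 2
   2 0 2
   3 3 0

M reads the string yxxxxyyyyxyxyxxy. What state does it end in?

1

0 --y--> 1
1 --x--> 3
3 --x--> 3
3 --x--> 3
3 --x--> 3
3 --y--> 0
0 --y--> 1
1 --y--> 2
2 --y--> 2
2 --x--> 0
0 --y--> 1
1 --x--> 3
3 --y--> 0
0 --x--> 2
2 --x--> 0
0 --y--> 1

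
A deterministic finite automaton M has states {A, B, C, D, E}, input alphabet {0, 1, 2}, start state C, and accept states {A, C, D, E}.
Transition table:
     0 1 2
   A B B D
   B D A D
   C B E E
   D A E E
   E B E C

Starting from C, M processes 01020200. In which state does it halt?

C --0--> B
B --1--> A
A --0--> B
B --2--> D
D --0--> A
A --2--> D
D --0--> A
A --0--> B

B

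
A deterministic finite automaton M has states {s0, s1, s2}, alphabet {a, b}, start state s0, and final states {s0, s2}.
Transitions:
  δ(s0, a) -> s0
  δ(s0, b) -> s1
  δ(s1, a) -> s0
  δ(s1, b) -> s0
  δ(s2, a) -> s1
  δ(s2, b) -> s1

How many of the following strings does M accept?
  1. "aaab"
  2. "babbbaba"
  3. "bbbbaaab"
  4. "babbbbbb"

"aaab": rejected
"babbbaba": accepted
"bbbbaaab": rejected
"babbbbbb": accepted

2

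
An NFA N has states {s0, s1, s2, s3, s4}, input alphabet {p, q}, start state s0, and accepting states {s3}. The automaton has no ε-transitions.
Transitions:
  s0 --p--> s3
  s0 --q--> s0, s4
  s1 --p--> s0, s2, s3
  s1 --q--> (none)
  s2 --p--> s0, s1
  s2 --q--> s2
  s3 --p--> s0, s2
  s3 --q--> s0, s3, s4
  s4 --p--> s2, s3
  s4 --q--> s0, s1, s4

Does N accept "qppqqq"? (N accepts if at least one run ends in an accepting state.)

rejected

Start: {s0}
read q: {s0, s4}
read p: {s2, s3}
read p: {s0, s1, s2}
read q: {s0, s2, s4}
read q: {s0, s1, s2, s4}
read q: {s0, s1, s2, s4}
Reachable ∩ accepting = {} — empty.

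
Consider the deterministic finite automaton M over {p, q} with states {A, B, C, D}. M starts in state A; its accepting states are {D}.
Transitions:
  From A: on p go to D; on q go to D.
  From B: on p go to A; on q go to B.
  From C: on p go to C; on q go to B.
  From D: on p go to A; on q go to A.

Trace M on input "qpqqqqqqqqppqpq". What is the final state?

D

A --q--> D
D --p--> A
A --q--> D
D --q--> A
A --q--> D
D --q--> A
A --q--> D
D --q--> A
A --q--> D
D --q--> A
A --p--> D
D --p--> A
A --q--> D
D --p--> A
A --q--> D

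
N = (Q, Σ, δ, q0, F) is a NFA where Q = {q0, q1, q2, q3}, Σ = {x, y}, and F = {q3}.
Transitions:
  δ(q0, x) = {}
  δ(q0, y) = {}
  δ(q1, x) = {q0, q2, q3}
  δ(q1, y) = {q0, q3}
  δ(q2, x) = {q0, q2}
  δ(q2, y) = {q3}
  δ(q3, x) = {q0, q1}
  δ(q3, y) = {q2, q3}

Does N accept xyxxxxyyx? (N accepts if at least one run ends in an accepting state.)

rejected

Start: {q0}
read x: {}
The reachable set is empty and stays empty for the remaining 8 symbols.
Reachable ∩ accepting = {} — empty.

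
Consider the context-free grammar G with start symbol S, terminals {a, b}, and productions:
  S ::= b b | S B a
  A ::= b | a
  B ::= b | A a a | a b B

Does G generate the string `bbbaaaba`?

S ⇒ SBa ⇒ SBaBa ⇒ bbBaBa ⇒ bbAaaaBa ⇒ bbbaaaBa ⇒ bbbaaaba

yes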